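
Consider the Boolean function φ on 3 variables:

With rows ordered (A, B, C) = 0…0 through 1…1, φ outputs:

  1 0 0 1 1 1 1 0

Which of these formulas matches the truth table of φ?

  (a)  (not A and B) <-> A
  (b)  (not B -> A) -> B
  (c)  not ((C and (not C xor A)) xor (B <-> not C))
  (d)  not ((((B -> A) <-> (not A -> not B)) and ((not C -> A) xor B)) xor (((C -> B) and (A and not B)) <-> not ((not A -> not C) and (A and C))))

(a) fails at (0,0,1): the formula yields 1, φ is 0.
(b) fails at (0,0,1): the formula yields 1, φ is 0.
(c) fails at (1,1,0): the formula yields 0, φ is 1.
Only (d) survives; checking it on all 8 rows confirms it matches φ.

d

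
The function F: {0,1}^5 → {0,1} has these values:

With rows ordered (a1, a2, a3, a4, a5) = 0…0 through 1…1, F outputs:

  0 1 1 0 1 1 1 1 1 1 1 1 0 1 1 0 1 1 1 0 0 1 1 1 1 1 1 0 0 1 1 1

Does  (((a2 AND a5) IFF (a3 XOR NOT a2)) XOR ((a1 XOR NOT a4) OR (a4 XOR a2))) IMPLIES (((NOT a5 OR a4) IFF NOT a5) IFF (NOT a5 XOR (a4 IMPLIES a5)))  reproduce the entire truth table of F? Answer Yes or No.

Yes

Test each input against both F and the formula:
  a1=0, a2=0, a3=0, a4=0, a5=0: formula gives 0, F = 0 ✓
  a1=0, a2=0, a3=0, a4=0, a5=1: formula gives 1, F = 1 ✓
  a1=0, a2=0, a3=0, a4=1, a5=0: formula gives 1, F = 1 ✓
  a1=0, a2=0, a3=0, a4=1, a5=1: formula gives 0, F = 0 ✓
  …and likewise for the remaining 28 rows.
Every row agrees, so the formula is equivalent.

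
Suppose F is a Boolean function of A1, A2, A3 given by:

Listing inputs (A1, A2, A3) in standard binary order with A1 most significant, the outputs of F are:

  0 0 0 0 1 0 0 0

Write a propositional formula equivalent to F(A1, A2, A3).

F(A1, A2, A3) = (A1 AND NOT A2) AND NOT A3

F is 1 on exactly one input, (1,0,0), whose minterm is A1·¬A2·¬A3. So F is just that conjunction.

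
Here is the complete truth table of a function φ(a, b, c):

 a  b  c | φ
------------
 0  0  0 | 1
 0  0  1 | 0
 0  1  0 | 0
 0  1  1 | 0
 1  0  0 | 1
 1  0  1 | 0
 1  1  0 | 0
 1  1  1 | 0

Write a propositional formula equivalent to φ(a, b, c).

Collect the rows where φ=1 — (0,0,0), (1,0,0) — and write one minterm per row: ¬a·¬b·¬c, a·¬b·¬c. Their union (logical OR) reproduces the table exactly.

φ(a, b, c) = ((not a and not b) and not c) or ((a and not b) and not c)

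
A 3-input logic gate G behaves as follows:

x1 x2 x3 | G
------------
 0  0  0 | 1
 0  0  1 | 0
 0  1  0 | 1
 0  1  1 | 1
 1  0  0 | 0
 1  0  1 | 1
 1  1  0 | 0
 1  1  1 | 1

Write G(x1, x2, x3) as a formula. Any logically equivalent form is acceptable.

G is 0 on only 3 rows — (0,0,1), (1,0,0), (1,1,0). Writing each as a minterm (¬x1·¬x2·x3, x1·¬x2·¬x3, x1·x2·¬x3) and OR-ing them characterizes exactly where G=0, so G is the negation of that disjunction.

G(x1, x2, x3) = ¬((((¬x1 ∧ ¬x2) ∧ x3) ∨ ((x1 ∧ ¬x2) ∧ ¬x3)) ∨ ((x1 ∧ x2) ∧ ¬x3))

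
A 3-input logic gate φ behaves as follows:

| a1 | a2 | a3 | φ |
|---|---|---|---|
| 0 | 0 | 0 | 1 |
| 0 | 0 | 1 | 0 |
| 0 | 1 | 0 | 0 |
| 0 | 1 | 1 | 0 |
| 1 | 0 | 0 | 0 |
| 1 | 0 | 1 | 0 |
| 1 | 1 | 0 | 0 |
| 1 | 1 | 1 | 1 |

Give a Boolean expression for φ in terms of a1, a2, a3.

φ(a1, a2, a3) = ((~a1 & ~a2) & ~a3) | ((a1 & a2) & a3)

Collect the rows where φ=1 — (0,0,0), (1,1,1) — and write one minterm per row: ¬a1·¬a2·¬a3, a1·a2·a3. Their union (logical OR) reproduces the table exactly.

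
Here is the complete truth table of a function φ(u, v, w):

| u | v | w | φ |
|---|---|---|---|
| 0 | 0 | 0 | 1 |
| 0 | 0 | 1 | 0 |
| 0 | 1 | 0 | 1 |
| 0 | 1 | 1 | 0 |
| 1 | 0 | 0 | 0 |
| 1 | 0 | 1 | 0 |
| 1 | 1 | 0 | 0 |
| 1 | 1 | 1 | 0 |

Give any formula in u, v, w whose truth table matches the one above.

φ(u, v, w) = ((NOT u AND NOT v) AND NOT w) OR ((NOT u AND v) AND NOT w)

The 1-rows are (0,0,0), (0,1,0). Each contributes one minterm — ¬u·¬v·¬w; ¬u·v·¬w — and their disjunction is a sum-of-products form of φ.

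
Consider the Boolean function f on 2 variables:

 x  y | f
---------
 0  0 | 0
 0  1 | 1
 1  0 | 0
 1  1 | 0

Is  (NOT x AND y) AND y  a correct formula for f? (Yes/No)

Yes

Evaluate (NOT x AND y) AND y on each row and compare to f:
  x=0, y=0: formula gives 0, f = 0 ✓
  x=0, y=1: formula gives 1, f = 1 ✓
  x=1, y=0: formula gives 0, f = 0 ✓
  x=1, y=1: formula gives 0, f = 0 ✓
All 4 rows match — the expression computes f exactly.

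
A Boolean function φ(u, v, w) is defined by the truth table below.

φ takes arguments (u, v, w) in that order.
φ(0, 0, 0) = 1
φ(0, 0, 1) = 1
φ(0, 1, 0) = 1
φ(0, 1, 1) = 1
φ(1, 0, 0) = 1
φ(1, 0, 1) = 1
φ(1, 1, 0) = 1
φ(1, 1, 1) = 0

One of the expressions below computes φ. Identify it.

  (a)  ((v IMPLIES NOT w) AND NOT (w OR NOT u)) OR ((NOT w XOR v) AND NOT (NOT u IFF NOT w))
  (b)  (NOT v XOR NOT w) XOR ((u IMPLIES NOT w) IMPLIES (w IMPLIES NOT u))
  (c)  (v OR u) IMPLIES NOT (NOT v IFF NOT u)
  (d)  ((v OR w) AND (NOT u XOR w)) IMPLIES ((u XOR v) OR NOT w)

d

(a): at (0,0,0) it gives 0, but φ = 1 — eliminated.
(b): at (0,0,1) it gives 0, but φ = 1 — eliminated.
(c): at (1,1,0) it gives 0, but φ = 1 — eliminated.
(d) is the remaining candidate, and it agrees with φ on all 8 inputs.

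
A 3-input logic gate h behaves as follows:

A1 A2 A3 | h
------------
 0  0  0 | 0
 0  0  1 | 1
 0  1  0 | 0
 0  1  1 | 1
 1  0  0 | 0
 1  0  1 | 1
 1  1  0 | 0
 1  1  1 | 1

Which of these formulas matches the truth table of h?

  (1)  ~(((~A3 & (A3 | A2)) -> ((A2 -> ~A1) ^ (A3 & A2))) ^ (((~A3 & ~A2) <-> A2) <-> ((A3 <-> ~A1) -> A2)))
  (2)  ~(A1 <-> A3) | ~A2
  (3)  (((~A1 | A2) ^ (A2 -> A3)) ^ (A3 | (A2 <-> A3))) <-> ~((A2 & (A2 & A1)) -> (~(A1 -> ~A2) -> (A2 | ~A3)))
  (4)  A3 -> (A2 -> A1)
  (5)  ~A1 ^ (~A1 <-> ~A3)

5

(1): at (0,0,1) it gives 0, but h = 1 — eliminated.
(2): at (0,0,0) it gives 1, but h = 0 — eliminated.
(3): at (0,0,1) it gives 0, but h = 1 — eliminated.
(4): at (0,0,0) it gives 1, but h = 0 — eliminated.
Only (5) survives; checking it on all 8 rows confirms it matches h.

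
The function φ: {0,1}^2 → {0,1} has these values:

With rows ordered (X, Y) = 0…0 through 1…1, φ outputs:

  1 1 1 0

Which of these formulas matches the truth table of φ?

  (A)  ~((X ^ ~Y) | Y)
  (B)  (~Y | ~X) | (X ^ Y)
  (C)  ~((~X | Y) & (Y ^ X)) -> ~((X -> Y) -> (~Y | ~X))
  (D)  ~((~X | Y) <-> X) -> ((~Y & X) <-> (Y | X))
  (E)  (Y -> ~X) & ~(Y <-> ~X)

(A): at (0,0) it gives 0, but φ = 1 — eliminated.
(C): at (0,0) it gives 0, but φ = 1 — eliminated.
(D): at (0,1) it gives 0, but φ = 1 — eliminated.
(E): at (0,1) it gives 0, but φ = 1 — eliminated.
(B) is the remaining candidate, and it agrees with φ on all 4 inputs.

B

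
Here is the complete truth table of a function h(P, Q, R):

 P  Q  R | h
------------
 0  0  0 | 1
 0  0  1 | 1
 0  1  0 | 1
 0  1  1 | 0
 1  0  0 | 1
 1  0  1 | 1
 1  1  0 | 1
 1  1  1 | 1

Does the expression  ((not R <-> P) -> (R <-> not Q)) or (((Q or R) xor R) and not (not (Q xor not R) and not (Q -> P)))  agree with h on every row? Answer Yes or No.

No

Test each input against both h and the formula:
  P=0, Q=0, R=0: formula gives 1, h = 1 ✓
  P=0, Q=0, R=1: formula gives 1, h = 1 ✓
  P=0, Q=1, R=0: formula gives 1, h = 1 ✓
  P=0, Q=1, R=1: formula gives 0, h = 0 ✓
  P=1, Q=0, R=0: formula gives 0, but h = 1 ✗
Row (1,0,0) is a counterexample, so the formula is not equivalent to h.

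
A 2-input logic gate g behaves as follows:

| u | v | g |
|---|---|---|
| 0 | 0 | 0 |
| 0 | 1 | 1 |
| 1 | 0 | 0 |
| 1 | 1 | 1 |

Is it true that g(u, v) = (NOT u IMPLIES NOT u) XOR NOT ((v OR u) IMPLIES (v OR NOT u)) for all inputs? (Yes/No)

Check the formula against g row by row:
  u=0, v=0: formula gives 1, but g = 0 ✗
Row (0,0) is a counterexample, so the formula is not equivalent to g.

No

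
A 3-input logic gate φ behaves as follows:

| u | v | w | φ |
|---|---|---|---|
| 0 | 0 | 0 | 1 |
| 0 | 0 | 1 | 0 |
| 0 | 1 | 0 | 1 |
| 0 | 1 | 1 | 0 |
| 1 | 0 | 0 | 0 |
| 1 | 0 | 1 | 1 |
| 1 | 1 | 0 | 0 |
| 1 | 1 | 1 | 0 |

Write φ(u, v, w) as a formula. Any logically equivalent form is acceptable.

φ=1 on 3 inputs: (0,0,0), (0,1,0), (1,0,1). Reading each as a conjunction of literals (¬u·¬v·¬w, ¬u·v·¬w, u·¬v·w) and taking the OR gives the canonical DNF.

φ(u, v, w) = (((¬u ∧ ¬v) ∧ ¬w) ∨ ((¬u ∧ v) ∧ ¬w)) ∨ ((u ∧ ¬v) ∧ w)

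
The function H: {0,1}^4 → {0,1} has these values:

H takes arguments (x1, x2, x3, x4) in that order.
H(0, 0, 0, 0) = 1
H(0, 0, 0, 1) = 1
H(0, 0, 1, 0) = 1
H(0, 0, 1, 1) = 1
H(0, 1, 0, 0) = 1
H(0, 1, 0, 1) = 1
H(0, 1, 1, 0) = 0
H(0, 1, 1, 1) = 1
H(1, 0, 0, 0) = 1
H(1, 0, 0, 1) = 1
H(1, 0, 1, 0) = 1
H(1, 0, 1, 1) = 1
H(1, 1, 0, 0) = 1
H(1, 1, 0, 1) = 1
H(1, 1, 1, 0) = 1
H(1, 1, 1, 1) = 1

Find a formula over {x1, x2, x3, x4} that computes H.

H is 0 on exactly one input, (0,1,1,0), whose minterm is ¬x1·x2·x3·¬x4. So H is the negation of that single conjunction.

H(x1, x2, x3, x4) = ¬(((¬x1 ∧ x2) ∧ x3) ∧ ¬x4)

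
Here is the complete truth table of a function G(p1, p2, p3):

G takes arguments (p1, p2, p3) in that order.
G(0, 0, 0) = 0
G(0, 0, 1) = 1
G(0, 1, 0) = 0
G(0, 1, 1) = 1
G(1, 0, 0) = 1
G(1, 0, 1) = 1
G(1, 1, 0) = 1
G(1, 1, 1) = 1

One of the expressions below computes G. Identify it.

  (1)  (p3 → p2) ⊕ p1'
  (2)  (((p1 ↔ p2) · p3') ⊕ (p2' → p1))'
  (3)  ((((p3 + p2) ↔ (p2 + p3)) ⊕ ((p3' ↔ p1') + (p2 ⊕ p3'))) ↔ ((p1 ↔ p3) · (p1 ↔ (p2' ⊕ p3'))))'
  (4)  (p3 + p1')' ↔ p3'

(1): at (0,1,1) it gives 0, but G = 1 — eliminated.
(2): at (0,1,1) it gives 0, but G = 1 — eliminated.
(3): at (0,0,0) it gives 1, but G = 0 — eliminated.
(4) is the remaining candidate, and it agrees with G on all 8 inputs.

4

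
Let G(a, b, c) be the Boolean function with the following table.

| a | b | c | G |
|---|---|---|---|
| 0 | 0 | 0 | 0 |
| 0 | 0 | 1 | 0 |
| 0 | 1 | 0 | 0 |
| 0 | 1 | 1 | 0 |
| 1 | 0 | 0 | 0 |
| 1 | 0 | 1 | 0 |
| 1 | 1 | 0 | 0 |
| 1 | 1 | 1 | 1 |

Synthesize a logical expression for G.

The output is 1 only when every input is 1 — the AND of all inputs.

G(a, b, c) = (a AND b) AND c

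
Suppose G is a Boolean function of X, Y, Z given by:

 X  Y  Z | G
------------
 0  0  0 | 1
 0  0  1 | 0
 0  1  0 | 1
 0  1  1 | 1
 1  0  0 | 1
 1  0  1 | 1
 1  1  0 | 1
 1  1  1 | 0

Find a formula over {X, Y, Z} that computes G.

G(X, Y, Z) = not (((not X and not Y) and Z) or ((X and Y) and Z))

The 0-rows are (0,0,1), (1,1,1). Take each as a conjunction (¬X·¬Y·Z, X·Y·Z), form their disjunction, and complement — that gives a formula that is 1 everywhere G is.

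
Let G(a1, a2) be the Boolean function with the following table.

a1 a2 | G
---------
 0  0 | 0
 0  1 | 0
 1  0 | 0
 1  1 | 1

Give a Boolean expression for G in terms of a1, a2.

G(a1, a2) = a1 AND a2

The output is 1 only when every input is 1 — the AND of all inputs.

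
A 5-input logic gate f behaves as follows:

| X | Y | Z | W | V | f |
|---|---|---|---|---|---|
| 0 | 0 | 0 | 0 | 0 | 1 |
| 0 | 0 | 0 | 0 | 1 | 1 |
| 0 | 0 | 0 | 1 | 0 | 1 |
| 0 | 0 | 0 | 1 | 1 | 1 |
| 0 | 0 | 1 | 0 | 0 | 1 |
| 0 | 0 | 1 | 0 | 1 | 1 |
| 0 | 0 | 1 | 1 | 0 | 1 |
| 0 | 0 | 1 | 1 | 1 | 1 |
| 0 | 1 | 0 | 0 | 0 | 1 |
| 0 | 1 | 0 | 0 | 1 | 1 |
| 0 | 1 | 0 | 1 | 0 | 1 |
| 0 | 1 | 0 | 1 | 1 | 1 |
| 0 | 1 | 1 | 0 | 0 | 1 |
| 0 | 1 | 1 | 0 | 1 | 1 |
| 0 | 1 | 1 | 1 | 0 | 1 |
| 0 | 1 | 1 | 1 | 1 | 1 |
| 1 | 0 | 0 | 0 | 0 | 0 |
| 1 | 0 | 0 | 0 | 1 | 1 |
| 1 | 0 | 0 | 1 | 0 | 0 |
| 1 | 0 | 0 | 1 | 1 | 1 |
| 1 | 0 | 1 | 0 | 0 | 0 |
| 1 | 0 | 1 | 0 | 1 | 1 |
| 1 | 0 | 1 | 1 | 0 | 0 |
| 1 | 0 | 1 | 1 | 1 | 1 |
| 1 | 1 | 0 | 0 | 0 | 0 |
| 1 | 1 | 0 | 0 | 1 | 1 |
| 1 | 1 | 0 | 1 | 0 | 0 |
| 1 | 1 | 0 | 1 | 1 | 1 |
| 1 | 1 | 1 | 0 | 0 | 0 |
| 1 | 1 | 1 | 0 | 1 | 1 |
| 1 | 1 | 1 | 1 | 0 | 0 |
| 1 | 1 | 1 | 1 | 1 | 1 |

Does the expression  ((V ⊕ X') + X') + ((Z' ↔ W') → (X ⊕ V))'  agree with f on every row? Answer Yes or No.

Yes

Check the formula against f row by row:
  X=0, Y=0, Z=0, W=0, V=0: formula gives 1, f = 1 ✓
  X=0, Y=0, Z=0, W=0, V=1: formula gives 1, f = 1 ✓
  X=0, Y=0, Z=0, W=1, V=0: formula gives 1, f = 1 ✓
  X=0, Y=0, Z=0, W=1, V=1: formula gives 1, f = 1 ✓
  … (the remaining 28 rows also agree.)
Every row agrees, so the formula is equivalent.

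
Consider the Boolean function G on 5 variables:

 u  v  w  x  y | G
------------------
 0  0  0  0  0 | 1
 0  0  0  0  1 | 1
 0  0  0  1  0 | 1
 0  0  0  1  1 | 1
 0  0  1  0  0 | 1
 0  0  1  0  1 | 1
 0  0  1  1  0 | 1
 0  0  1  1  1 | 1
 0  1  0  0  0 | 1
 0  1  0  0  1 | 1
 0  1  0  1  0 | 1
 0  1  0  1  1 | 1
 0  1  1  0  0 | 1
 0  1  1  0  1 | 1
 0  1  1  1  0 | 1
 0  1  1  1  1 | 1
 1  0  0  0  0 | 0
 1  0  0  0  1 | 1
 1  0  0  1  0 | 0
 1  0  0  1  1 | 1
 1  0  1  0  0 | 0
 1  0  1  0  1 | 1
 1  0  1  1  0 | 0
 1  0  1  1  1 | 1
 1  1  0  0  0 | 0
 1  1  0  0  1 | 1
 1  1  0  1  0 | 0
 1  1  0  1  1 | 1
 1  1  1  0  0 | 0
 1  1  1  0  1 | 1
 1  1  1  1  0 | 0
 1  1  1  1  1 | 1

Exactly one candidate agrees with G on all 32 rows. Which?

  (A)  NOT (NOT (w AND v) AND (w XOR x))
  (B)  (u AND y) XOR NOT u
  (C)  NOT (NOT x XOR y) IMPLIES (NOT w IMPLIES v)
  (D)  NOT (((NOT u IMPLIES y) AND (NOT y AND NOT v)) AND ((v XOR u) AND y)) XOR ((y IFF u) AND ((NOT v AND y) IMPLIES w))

(A) disagrees with G on (0,0,0,1,0) (formula → 0, table → 1); rule it out.
(C) disagrees with G on (0,0,0,0,1) (formula → 0, table → 1); rule it out.
(D) disagrees with G on (0,0,0,0,0) (formula → 0, table → 1); rule it out.
That leaves (B). Evaluating it on every row reproduces the table of G exactly.

B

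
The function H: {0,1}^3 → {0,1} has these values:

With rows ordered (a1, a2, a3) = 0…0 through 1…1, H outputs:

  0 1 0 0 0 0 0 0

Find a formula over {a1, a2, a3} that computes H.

Only row (0,0,1) gives 1. That row's minterm ¬a1·¬a2·a3 is H directly.

H(a1, a2, a3) = (~a1 & ~a2) & a3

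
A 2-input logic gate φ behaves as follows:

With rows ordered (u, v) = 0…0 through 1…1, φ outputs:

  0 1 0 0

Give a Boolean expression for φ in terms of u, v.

φ(u, v) = not u and v

1 only at (0,1): NOT u AND v.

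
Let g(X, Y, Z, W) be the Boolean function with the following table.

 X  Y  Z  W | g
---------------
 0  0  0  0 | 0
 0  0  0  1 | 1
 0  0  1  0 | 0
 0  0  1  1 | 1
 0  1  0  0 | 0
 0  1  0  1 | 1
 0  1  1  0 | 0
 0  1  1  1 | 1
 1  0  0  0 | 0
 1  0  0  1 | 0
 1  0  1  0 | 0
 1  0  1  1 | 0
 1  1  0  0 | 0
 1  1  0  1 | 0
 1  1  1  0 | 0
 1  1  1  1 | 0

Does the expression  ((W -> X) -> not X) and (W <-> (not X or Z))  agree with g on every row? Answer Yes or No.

Test each input against both g and the formula:
  X=0, Y=0, Z=0, W=0: formula gives 0, g = 0 ✓
  X=0, Y=0, Z=0, W=1: formula gives 1, g = 1 ✓
  X=0, Y=0, Z=1, W=0: formula gives 0, g = 0 ✓
  X=0, Y=0, Z=1, W=1: formula gives 1, g = 1 ✓
  …and likewise for the remaining 12 rows.
All 16 rows match — the expression computes g exactly.

Yes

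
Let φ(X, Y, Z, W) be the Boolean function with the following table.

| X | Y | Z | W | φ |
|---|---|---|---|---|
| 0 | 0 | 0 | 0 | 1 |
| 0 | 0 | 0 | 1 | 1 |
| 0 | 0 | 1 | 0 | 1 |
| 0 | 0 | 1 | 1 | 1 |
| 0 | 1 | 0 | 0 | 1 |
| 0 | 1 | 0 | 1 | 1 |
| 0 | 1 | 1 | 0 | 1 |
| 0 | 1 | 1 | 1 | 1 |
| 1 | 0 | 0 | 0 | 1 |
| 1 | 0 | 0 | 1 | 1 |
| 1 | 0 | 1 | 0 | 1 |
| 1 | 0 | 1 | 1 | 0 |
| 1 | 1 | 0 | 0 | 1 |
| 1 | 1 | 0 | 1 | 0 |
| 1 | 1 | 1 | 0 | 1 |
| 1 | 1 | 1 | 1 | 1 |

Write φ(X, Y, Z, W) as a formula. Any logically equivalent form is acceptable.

φ(X, Y, Z, W) = NOT ((((X AND NOT Y) AND Z) AND W) OR (((X AND Y) AND NOT Z) AND W))

There are just 2 zero rows: (1,0,1,1), (1,1,0,1). Their minterms are X·¬Y·Z·W, X·Y·¬Z·W; the OR of those covers precisely the 0-outputs, and negating it yields φ.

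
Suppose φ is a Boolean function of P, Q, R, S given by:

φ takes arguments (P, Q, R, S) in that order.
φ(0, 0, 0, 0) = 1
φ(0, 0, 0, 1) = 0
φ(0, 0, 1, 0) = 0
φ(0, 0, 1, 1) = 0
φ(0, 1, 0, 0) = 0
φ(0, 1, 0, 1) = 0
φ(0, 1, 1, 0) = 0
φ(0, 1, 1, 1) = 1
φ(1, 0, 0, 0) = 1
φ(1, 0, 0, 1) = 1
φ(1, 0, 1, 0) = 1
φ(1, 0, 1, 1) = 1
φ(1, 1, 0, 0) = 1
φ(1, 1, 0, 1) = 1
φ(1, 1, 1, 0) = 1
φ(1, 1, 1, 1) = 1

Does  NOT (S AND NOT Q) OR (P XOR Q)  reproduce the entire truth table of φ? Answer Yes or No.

No

Evaluate NOT (S AND NOT Q) OR (P XOR Q) on each row and compare to φ:
  P=0, Q=0, R=0, S=0: formula gives 1, φ = 1 ✓
  P=0, Q=0, R=0, S=1: formula gives 0, φ = 0 ✓
  P=0, Q=0, R=1, S=0: formula gives 1, but φ = 0 ✗
A single disagreement suffices: at (0,0,1,0) they differ, so the formula does not compute φ.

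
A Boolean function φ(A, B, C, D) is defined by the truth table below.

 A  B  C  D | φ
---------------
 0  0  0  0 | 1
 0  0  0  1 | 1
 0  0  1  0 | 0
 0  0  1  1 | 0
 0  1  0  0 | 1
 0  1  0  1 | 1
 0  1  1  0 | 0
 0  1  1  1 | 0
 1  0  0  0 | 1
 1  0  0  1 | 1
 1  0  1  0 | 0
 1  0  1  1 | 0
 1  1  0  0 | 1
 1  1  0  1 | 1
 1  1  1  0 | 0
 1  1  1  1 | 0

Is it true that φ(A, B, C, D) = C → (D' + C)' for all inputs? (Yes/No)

Yes

Test each input against both φ and the formula:
  A=0, B=0, C=0, D=0: formula gives 1, φ = 1 ✓
  A=0, B=0, C=0, D=1: formula gives 1, φ = 1 ✓
  A=0, B=0, C=1, D=0: formula gives 0, φ = 0 ✓
  A=0, B=0, C=1, D=1: formula gives 0, φ = 0 ✓
  … (the remaining 12 rows also agree.)
All 16 rows match — the expression computes φ exactly.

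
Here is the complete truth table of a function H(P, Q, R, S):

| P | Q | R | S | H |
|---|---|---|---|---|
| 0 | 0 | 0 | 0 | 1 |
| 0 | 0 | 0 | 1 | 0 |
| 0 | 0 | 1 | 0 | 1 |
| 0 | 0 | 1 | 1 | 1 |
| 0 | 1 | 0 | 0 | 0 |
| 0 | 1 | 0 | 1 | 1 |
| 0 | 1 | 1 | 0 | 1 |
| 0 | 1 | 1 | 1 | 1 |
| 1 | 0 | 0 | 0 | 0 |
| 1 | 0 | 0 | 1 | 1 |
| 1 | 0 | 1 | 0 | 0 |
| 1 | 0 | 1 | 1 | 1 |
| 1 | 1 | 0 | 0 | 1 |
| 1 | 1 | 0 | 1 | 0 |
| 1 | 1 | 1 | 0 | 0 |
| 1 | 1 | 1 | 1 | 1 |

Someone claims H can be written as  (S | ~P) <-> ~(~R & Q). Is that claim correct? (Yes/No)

No

Evaluate (S | ~P) <-> ~(~R & Q) on each row and compare to H:
  P=0, Q=0, R=0, S=0: formula gives 1, H = 1 ✓
  P=0, Q=0, R=0, S=1: formula gives 1, but H = 0 ✗
Row (0,0,0,1) is a counterexample, so the formula is not equivalent to H.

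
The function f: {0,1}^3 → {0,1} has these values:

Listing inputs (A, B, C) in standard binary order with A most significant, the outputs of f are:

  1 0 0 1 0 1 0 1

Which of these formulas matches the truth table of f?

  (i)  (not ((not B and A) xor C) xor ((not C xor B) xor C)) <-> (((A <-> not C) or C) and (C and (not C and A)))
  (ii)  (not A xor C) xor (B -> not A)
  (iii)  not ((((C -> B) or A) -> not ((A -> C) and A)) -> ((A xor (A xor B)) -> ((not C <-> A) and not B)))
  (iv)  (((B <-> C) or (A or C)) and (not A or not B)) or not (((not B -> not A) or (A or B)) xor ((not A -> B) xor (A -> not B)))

i

(ii) disagrees with f on (0,0,0) (formula → 0, table → 1); rule it out.
(iii) disagrees with f on (0,0,0) (formula → 0, table → 1); rule it out.
(iv) disagrees with f on (0,0,1) (formula → 1, table → 0); rule it out.
Only (i) survives; checking it on all 8 rows confirms it matches f.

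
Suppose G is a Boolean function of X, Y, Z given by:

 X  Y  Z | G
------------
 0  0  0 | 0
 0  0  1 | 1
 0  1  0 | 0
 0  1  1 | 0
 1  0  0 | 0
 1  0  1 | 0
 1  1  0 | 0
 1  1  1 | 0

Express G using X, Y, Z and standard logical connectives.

Only row (0,0,1) gives 1. That row's minterm ¬X·¬Y·Z is G directly.

G(X, Y, Z) = (¬X ∧ ¬Y) ∧ Z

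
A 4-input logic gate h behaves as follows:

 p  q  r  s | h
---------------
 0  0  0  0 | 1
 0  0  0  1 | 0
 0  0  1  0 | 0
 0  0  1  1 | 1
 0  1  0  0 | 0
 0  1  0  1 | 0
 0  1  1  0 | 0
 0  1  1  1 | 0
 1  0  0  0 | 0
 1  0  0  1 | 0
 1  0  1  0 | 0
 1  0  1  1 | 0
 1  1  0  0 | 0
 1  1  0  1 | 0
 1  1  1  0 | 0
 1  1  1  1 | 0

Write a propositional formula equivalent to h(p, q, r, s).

h(p, q, r, s) = (((not p and not q) and not r) and not s) or (((not p and not q) and r) and s)

Collect the rows where h=1 — (0,0,0,0), (0,0,1,1) — and write one minterm per row: ¬p·¬q·¬r·¬s, ¬p·¬q·r·s. Their union (logical OR) reproduces the table exactly.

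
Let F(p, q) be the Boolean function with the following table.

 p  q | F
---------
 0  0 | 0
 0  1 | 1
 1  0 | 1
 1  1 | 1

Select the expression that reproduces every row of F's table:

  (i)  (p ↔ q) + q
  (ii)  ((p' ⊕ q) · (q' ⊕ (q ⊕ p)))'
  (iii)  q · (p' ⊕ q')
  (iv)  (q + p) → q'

ii

(i): at (0,0) it gives 1, but F = 0 — eliminated.
(iii): at (1,0) it gives 0, but F = 1 — eliminated.
(iv): at (0,0) it gives 1, but F = 0 — eliminated.
That leaves (ii). Evaluating it on every row reproduces the table of F exactly.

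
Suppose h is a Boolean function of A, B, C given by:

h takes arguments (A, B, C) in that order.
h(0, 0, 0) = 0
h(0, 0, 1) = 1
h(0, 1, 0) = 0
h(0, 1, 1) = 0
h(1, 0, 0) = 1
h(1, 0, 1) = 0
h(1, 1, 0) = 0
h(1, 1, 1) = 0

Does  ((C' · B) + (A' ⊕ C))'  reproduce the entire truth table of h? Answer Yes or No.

No

Evaluate ((C' · B) + (A' ⊕ C))' on each row and compare to h:
  A=0, B=0, C=0: formula gives 0, h = 0 ✓
  A=0, B=0, C=1: formula gives 1, h = 1 ✓
  A=0, B=1, C=0: formula gives 0, h = 0 ✓
  A=0, B=1, C=1: formula gives 1, but h = 0 ✗
Since they disagree at (0,1,1), the expression is not a correct formula for h.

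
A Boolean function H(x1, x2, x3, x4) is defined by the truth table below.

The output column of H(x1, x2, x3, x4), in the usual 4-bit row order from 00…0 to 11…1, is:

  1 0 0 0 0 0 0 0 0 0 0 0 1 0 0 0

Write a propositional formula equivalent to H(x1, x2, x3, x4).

H(x1, x2, x3, x4) = (((NOT x1 AND NOT x2) AND NOT x3) AND NOT x4) OR (((x1 AND x2) AND NOT x3) AND NOT x4)

H=1 on 2 inputs: (0,0,0,0), (1,1,0,0). Reading each as a conjunction of literals (¬x1·¬x2·¬x3·¬x4, x1·x2·¬x3·¬x4) and taking the OR gives the canonical DNF.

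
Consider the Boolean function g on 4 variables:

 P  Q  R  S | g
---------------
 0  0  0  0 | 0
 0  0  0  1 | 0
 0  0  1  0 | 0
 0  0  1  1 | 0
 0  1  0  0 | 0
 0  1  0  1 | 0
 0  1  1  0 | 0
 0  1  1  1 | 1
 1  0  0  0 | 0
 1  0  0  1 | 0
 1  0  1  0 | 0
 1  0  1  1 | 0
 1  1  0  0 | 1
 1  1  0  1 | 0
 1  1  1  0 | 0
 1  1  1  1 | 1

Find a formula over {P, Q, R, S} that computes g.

g=1 on 3 inputs: (0,1,1,1), (1,1,0,0), (1,1,1,1). Reading each as a conjunction of literals (¬P·Q·R·S, P·Q·¬R·¬S, P·Q·R·S) and taking the OR gives the canonical DNF.

g(P, Q, R, S) = ((((¬P ∧ Q) ∧ R) ∧ S) ∨ (((P ∧ Q) ∧ ¬R) ∧ ¬S)) ∨ (((P ∧ Q) ∧ R) ∧ S)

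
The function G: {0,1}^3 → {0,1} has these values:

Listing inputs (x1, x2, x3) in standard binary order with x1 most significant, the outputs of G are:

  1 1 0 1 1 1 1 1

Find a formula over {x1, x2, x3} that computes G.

Only row (0,1,0) gives 0. So G is 1 everywhere except there — the complement of the minterm ¬x1·x2·¬x3.

G(x1, x2, x3) = ¬((¬x1 ∧ x2) ∧ ¬x3)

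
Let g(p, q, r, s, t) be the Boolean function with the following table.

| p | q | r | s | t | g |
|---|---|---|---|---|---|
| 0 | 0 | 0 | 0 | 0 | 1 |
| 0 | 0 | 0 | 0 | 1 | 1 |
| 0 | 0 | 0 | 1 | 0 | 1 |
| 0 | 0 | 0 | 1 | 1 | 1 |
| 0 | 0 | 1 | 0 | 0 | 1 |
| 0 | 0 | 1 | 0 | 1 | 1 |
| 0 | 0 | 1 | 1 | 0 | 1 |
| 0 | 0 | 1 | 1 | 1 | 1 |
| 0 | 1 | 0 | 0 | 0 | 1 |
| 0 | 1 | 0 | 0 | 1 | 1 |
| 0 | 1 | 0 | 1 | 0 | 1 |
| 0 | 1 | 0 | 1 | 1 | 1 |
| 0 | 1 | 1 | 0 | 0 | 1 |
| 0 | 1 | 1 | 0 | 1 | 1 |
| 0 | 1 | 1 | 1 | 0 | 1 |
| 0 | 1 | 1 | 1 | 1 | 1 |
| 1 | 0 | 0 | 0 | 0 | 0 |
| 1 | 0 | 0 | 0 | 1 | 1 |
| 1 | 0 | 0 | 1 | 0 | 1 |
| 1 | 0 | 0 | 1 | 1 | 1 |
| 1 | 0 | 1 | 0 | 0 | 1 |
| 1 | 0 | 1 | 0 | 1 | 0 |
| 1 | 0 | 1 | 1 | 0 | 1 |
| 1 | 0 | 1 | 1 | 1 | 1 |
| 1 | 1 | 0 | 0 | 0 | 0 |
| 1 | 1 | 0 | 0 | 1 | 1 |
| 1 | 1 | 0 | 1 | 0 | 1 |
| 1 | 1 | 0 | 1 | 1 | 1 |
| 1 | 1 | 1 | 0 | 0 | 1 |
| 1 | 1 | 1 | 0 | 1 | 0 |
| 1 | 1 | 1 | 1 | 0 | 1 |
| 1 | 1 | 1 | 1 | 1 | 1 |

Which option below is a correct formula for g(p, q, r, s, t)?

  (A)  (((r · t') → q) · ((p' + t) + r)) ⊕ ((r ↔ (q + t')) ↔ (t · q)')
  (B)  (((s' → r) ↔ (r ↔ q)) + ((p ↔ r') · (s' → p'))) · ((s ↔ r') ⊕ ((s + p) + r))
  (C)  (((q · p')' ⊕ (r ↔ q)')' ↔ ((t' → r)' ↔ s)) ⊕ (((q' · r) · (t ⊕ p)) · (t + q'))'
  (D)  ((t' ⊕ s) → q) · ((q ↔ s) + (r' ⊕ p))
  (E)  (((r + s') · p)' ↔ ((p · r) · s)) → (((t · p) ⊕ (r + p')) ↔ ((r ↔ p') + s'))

(A) fails at (0,0,0,0,1): the formula yields 0, g is 1.
(B) fails at (0,0,0,0,0): the formula yields 0, g is 1.
(C) fails at (0,0,0,0,0): the formula yields 0, g is 1.
(D) fails at (0,0,0,0,0): the formula yields 0, g is 1.
(E) is the remaining candidate, and it agrees with g on all 32 inputs.

E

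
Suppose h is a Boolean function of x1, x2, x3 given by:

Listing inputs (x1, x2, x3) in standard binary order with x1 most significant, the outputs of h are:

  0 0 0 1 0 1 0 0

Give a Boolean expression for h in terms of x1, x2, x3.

Collect the rows where h=1 — (0,1,1), (1,0,1) — and write one minterm per row: ¬x1·x2·x3, x1·¬x2·x3. Their union (logical OR) reproduces the table exactly.

h(x1, x2, x3) = ((x1' · x2) · x3) + ((x1 · x2') · x3)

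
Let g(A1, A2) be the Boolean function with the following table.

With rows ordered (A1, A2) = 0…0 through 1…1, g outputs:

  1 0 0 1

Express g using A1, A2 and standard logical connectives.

g(A1, A2) = ~(A1 ^ A2)

The output is 1 exactly when an even number of inputs are 1 — the complement of 2-way XOR.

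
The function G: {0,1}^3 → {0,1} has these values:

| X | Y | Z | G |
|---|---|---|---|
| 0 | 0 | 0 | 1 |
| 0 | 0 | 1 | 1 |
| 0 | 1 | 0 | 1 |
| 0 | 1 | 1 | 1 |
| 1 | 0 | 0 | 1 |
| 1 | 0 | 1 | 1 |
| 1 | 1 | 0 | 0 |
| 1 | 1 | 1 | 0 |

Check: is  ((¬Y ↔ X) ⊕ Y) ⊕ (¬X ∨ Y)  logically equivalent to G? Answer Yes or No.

Evaluate ((¬Y ↔ X) ⊕ Y) ⊕ (¬X ∨ Y) on each row and compare to G:
  X=0, Y=0, Z=0: formula gives 1, G = 1 ✓
  X=0, Y=0, Z=1: formula gives 1, G = 1 ✓
  X=0, Y=1, Z=0: formula gives 1, G = 1 ✓
  X=0, Y=1, Z=1: formula gives 1, G = 1 ✓
  X=1, Y=0, Z=0: formula gives 1, G = 1 ✓
  …and likewise for the remaining 3 rows.
Every row agrees, so the formula is equivalent.

Yes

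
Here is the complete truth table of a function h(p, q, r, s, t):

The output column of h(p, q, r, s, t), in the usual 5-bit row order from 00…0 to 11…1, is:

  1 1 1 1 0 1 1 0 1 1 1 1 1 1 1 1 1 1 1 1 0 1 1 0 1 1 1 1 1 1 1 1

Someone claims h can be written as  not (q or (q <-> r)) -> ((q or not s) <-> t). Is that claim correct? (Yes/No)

Test each input against both h and the formula:
  p=0, q=0, r=0, s=0, t=0: formula gives 1, h = 1 ✓
  p=0, q=0, r=0, s=0, t=1: formula gives 1, h = 1 ✓
  p=0, q=0, r=0, s=1, t=0: formula gives 1, h = 1 ✓
  p=0, q=0, r=0, s=1, t=1: formula gives 1, h = 1 ✓
  …and likewise for the remaining 28 rows.
All 32 rows match — the expression computes h exactly.

Yes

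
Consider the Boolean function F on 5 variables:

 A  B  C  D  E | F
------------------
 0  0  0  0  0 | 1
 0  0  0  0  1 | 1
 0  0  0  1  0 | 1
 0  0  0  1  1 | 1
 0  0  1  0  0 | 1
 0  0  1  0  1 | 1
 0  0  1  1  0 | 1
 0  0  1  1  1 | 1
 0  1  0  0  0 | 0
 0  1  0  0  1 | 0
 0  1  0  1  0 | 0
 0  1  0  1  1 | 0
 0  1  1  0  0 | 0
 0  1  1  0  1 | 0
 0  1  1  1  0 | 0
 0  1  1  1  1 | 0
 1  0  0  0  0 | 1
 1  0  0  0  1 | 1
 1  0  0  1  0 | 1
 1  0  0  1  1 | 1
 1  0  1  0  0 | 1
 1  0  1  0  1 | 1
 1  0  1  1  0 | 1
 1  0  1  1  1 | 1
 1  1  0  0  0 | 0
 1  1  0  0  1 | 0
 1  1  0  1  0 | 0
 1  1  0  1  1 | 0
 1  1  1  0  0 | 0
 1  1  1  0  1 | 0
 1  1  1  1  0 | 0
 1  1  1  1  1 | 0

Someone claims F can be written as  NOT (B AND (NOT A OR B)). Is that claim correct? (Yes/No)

Test each input against both F and the formula:
  A=0, B=0, C=0, D=0, E=0: formula gives 1, F = 1 ✓
  A=0, B=0, C=0, D=0, E=1: formula gives 1, F = 1 ✓
  A=0, B=0, C=0, D=1, E=0: formula gives 1, F = 1 ✓
  A=0, B=0, C=0, D=1, E=1: formula gives 1, F = 1 ✓
  … (the remaining 28 rows also agree.)
All 32 rows match — the expression computes F exactly.

Yes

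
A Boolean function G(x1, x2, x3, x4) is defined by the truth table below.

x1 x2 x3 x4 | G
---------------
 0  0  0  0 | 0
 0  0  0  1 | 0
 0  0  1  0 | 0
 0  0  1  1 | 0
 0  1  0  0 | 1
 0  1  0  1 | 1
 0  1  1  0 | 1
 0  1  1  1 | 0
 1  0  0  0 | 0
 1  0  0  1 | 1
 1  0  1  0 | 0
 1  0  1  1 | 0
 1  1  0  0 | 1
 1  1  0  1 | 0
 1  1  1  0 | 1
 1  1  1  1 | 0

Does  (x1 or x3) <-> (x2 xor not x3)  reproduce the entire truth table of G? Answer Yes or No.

No

Check the formula against G row by row:
  x1=0, x2=0, x3=0, x4=0: formula gives 0, G = 0 ✓
  x1=0, x2=0, x3=0, x4=1: formula gives 0, G = 0 ✓
  x1=0, x2=0, x3=1, x4=0: formula gives 0, G = 0 ✓
  x1=0, x2=0, x3=1, x4=1: formula gives 0, G = 0 ✓
  …
  x1=0, x2=1, x3=1, x4=1: formula gives 1, but G = 0 ✗
Since they disagree at (0,1,1,1), the expression is not a correct formula for G.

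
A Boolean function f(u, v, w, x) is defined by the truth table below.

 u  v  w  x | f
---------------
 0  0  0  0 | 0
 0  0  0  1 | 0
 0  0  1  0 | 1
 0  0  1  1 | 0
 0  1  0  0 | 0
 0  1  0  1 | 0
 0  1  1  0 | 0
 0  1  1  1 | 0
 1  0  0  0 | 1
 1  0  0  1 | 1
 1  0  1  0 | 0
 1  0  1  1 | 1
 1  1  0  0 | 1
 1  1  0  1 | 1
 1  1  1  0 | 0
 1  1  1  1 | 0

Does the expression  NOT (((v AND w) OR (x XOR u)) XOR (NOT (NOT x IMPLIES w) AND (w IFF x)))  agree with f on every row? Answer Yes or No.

Yes

Test each input against both f and the formula:
  u=0, v=0, w=0, x=0: formula gives 0, f = 0 ✓
  u=0, v=0, w=0, x=1: formula gives 0, f = 0 ✓
  u=0, v=0, w=1, x=0: formula gives 1, f = 1 ✓
  u=0, v=0, w=1, x=1: formula gives 0, f = 0 ✓
  …and likewise for the remaining 12 rows.
Every row agrees, so the formula is equivalent.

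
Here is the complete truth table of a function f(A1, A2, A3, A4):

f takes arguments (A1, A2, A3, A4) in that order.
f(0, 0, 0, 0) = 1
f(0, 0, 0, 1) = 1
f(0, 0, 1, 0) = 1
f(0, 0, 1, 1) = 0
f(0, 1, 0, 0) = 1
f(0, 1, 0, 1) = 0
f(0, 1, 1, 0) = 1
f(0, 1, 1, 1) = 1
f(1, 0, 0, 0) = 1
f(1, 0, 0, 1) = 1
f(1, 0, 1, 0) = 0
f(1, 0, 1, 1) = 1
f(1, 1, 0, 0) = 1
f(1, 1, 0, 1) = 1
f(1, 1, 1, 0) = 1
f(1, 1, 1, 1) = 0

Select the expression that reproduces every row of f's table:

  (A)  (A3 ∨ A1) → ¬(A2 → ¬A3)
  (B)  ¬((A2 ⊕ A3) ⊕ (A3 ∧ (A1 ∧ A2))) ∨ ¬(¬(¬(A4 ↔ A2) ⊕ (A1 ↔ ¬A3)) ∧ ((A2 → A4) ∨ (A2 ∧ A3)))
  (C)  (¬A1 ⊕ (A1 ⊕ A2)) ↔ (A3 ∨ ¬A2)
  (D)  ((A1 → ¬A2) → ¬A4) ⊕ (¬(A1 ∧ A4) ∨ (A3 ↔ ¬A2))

B

(A) fails at (0,0,1,0): the formula yields 0, f is 1.
(C) fails at (0,0,1,1): the formula yields 1, f is 0.
(D) fails at (0,0,0,0): the formula yields 0, f is 1.
(B) is the remaining candidate, and it agrees with f on all 16 inputs.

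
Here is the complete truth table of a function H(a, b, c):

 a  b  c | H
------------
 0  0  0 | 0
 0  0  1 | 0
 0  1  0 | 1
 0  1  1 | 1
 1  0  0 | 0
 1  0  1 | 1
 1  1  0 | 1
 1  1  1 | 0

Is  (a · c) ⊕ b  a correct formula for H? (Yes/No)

Yes

Test each input against both H and the formula:
  a=0, b=0, c=0: formula gives 0, H = 0 ✓
  a=0, b=0, c=1: formula gives 0, H = 0 ✓
  a=0, b=1, c=0: formula gives 1, H = 1 ✓
  a=0, b=1, c=1: formula gives 1, H = 1 ✓
  a=1, b=0, c=0: formula gives 0, H = 0 ✓
  …and likewise for the remaining 3 rows.
No disagreement on any input; they are logically equivalent.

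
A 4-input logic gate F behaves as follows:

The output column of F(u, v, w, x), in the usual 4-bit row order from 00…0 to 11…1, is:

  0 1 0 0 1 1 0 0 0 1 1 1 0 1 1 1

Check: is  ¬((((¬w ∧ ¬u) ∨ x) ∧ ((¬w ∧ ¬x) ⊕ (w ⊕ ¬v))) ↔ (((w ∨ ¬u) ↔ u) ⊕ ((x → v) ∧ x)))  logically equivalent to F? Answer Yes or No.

Test each input against both F and the formula:
  u=0, v=0, w=0, x=0: formula gives 0, F = 0 ✓
  u=0, v=0, w=0, x=1: formula gives 1, F = 1 ✓
  u=0, v=0, w=1, x=0: formula gives 0, F = 0 ✓
  u=0, v=0, w=1, x=1: formula gives 0, F = 0 ✓
  …and likewise for the remaining 12 rows.
No disagreement on any input; they are logically equivalent.

Yes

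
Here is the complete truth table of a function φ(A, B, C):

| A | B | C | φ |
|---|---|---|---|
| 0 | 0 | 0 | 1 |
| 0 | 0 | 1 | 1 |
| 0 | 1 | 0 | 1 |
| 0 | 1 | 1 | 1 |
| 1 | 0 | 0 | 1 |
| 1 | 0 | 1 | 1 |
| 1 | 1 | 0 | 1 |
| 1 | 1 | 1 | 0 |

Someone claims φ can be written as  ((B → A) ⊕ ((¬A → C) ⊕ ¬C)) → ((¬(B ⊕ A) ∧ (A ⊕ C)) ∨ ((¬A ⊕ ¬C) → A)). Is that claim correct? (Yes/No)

No

Check the formula against φ row by row:
  A=0, B=0, C=0: formula gives 1, φ = 1 ✓
  A=0, B=0, C=1: formula gives 1, φ = 1 ✓
  A=0, B=1, C=0: formula gives 1, φ = 1 ✓
  A=0, B=1, C=1: formula gives 0, but φ = 1 ✗
Since they disagree at (0,1,1), the expression is not a correct formula for φ.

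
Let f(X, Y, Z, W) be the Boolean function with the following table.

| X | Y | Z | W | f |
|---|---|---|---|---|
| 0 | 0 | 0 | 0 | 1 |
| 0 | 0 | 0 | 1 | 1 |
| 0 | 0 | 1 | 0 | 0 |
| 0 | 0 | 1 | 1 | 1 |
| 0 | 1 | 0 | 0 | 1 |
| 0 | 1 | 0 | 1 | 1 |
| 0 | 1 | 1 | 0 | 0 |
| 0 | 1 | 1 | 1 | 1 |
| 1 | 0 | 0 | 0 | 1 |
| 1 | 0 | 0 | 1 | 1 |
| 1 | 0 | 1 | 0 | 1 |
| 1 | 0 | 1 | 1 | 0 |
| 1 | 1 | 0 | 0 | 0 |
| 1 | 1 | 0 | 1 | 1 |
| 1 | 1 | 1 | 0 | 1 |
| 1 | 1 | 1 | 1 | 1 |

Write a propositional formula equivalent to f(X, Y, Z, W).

f(X, Y, Z, W) = ~((((((~X & ~Y) & Z) & ~W) | (((~X & Y) & Z) & ~W)) | (((X & ~Y) & Z) & W)) | (((X & Y) & ~Z) & ~W))

There are just 4 zero rows: (0,0,1,0), (0,1,1,0), (1,0,1,1), (1,1,0,0). Their minterms are ¬X·¬Y·Z·¬W, ¬X·Y·Z·¬W, X·¬Y·Z·W, X·Y·¬Z·¬W; the OR of those covers precisely the 0-outputs, and negating it yields f.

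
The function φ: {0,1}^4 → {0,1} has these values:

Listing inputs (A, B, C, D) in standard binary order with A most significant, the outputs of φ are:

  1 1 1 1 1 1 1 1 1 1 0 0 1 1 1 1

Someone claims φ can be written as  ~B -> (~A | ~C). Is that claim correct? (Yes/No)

Yes

Check the formula against φ row by row:
  A=0, B=0, C=0, D=0: formula gives 1, φ = 1 ✓
  A=0, B=0, C=0, D=1: formula gives 1, φ = 1 ✓
  A=0, B=0, C=1, D=0: formula gives 1, φ = 1 ✓
  A=0, B=0, C=1, D=1: formula gives 1, φ = 1 ✓
  …and likewise for the remaining 12 rows.
No disagreement on any input; they are logically equivalent.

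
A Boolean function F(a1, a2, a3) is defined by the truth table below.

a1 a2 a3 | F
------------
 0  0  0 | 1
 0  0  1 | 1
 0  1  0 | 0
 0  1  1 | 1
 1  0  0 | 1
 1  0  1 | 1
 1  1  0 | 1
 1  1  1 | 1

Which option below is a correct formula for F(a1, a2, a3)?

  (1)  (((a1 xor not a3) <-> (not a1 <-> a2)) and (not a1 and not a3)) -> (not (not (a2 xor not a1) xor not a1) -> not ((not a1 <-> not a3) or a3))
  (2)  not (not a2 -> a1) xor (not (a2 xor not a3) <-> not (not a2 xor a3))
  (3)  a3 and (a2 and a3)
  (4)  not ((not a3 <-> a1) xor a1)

(2) disagrees with F on (0,0,0) (formula → 0, table → 1); rule it out.
(3) disagrees with F on (0,0,0) (formula → 0, table → 1); rule it out.
(4) disagrees with F on (0,0,1) (formula → 0, table → 1); rule it out.
That leaves (1). Evaluating it on every row reproduces the table of F exactly.

1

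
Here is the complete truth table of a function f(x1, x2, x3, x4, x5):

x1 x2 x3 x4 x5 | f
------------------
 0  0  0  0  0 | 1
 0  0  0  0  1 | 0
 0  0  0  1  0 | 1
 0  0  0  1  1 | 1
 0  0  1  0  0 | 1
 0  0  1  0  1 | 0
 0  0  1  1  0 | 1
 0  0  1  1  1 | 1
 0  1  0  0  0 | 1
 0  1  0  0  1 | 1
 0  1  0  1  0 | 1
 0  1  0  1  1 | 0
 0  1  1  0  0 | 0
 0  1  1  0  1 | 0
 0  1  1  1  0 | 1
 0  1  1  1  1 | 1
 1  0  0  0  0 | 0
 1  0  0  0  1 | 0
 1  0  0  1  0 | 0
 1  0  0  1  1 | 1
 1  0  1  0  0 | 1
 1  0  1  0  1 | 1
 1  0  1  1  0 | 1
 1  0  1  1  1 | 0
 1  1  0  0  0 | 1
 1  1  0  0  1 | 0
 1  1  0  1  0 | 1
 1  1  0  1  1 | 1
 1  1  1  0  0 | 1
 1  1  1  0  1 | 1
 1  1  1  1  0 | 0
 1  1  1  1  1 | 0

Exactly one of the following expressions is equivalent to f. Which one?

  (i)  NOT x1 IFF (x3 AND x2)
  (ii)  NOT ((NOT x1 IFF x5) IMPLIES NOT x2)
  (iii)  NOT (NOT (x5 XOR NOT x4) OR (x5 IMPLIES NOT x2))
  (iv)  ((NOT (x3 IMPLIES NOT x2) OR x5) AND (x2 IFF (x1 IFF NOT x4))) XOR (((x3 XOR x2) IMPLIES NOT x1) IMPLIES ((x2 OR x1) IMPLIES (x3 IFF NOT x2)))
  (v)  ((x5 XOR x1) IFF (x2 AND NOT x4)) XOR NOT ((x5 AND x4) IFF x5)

iv

(i) fails at (0,0,0,0,0): the formula yields 0, f is 1.
(ii) fails at (0,0,0,0,0): the formula yields 0, f is 1.
(iii) fails at (0,0,0,0,0): the formula yields 0, f is 1.
(v) fails at (0,0,0,0,1): the formula yields 1, f is 0.
(iv) is the remaining candidate, and it agrees with f on all 32 inputs.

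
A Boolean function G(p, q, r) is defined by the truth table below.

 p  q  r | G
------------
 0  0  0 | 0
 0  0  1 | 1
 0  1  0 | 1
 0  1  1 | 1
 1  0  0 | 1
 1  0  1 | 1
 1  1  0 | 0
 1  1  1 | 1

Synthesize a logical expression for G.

G(p, q, r) = ~(((~p & ~q) & ~r) | ((p & q) & ~r))

G is 0 on only 2 rows — (0,0,0), (1,1,0). Writing each as a minterm (¬p·¬q·¬r, p·q·¬r) and OR-ing them characterizes exactly where G=0, so G is the negation of that disjunction.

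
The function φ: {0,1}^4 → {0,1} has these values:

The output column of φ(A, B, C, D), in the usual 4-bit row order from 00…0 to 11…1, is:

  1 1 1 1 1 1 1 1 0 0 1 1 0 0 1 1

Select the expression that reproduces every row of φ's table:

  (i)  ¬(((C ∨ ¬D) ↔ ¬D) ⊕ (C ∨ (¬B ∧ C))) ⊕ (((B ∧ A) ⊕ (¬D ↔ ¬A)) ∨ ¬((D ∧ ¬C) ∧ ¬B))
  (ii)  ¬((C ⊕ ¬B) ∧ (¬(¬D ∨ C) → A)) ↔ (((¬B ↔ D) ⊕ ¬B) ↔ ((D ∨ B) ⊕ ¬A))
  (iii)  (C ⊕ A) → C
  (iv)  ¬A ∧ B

(i) fails at (0,0,0,1): the formula yields 0, φ is 1.
(ii) fails at (0,0,0,0): the formula yields 0, φ is 1.
(iv) fails at (0,0,0,0): the formula yields 0, φ is 1.
(iii) is the remaining candidate, and it agrees with φ on all 16 inputs.

iii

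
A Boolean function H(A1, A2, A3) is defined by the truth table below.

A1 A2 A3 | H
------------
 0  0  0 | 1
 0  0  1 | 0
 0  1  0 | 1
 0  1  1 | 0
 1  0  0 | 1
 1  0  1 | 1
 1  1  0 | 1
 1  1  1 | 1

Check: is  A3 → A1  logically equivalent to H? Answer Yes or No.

Yes

Test each input against both H and the formula:
  A1=0, A2=0, A3=0: formula gives 1, H = 1 ✓
  A1=0, A2=0, A3=1: formula gives 0, H = 0 ✓
  A1=0, A2=1, A3=0: formula gives 1, H = 1 ✓
  A1=0, A2=1, A3=1: formula gives 0, H = 0 ✓
  A1=1, A2=0, A3=0: formula gives 1, H = 1 ✓
  …and likewise for the remaining 3 rows.
No disagreement on any input; they are logically equivalent.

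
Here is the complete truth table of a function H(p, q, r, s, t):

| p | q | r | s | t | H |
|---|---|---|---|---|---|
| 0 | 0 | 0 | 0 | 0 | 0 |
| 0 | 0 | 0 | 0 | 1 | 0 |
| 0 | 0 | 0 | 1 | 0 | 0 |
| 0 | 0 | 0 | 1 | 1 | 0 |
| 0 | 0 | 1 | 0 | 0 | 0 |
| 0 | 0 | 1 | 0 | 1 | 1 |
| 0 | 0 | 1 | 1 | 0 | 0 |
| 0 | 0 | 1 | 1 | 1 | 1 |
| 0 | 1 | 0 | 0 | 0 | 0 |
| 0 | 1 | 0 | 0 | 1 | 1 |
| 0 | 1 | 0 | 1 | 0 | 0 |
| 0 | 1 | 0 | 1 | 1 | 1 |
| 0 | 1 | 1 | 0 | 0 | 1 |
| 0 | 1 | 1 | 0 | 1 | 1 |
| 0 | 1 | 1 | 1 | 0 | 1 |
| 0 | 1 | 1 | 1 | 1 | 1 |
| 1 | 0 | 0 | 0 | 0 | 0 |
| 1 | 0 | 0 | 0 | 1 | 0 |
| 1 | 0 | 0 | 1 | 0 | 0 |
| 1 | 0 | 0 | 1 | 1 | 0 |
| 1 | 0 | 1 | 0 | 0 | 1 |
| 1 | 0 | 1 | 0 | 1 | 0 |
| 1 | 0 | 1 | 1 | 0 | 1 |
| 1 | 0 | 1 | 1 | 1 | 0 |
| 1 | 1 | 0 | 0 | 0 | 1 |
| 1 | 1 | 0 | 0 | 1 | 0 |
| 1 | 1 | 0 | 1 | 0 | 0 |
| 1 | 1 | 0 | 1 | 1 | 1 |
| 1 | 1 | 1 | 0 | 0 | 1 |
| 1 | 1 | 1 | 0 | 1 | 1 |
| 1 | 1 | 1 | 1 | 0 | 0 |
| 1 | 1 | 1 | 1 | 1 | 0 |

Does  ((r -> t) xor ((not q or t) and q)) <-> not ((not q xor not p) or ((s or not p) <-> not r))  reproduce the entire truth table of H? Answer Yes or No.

Evaluate ((r -> t) xor ((not q or t) and q)) <-> not ((not q xor not p) or ((s or not p) <-> not r)) on each row and compare to H:
  p=0, q=0, r=0, s=0, t=0: formula gives 0, H = 0 ✓
  p=0, q=0, r=0, s=0, t=1: formula gives 0, H = 0 ✓
  p=0, q=0, r=0, s=1, t=0: formula gives 0, H = 0 ✓
  p=0, q=0, r=0, s=1, t=1: formula gives 0, H = 0 ✓
  …and likewise for the remaining 28 rows.
Every row agrees, so the formula is equivalent.

Yes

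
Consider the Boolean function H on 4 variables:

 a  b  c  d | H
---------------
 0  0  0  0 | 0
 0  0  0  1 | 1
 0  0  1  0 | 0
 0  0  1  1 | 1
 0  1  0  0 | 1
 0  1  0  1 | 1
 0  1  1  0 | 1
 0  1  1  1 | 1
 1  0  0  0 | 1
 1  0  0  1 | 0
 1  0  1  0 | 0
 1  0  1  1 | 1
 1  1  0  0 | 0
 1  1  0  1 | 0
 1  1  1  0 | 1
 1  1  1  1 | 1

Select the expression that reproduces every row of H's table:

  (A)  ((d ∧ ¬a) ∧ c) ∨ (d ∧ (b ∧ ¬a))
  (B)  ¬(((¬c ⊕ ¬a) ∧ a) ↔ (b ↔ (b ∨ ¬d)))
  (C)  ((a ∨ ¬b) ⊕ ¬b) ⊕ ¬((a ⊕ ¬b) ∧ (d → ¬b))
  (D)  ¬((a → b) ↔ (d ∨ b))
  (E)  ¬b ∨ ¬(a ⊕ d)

(A) disagrees with H on (0,0,0,1) (formula → 0, table → 1); rule it out.
(C) disagrees with H on (0,0,0,1) (formula → 0, table → 1); rule it out.
(D) disagrees with H on (0,0,0,0) (formula → 1, table → 0); rule it out.
(E) disagrees with H on (0,0,0,0) (formula → 1, table → 0); rule it out.
(B) is the remaining candidate, and it agrees with H on all 16 inputs.

B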